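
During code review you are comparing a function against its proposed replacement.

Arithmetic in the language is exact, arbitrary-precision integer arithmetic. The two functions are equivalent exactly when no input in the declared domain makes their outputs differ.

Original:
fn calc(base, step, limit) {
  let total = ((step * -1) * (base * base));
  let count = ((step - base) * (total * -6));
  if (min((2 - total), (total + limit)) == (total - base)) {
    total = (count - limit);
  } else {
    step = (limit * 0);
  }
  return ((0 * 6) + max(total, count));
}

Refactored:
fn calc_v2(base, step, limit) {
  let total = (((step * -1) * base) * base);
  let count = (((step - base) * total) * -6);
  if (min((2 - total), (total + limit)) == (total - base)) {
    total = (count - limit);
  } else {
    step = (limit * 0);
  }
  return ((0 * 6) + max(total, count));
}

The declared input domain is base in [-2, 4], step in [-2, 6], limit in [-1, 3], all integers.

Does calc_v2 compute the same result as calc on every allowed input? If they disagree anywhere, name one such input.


Equivalent — the differences include same computation, different form, yet no declared input distinguishes the two.
One worked example (base=1, step=5, limit=3) — calc: total=-5, then count=120, then (min((2 - total), (total + limit)) == (total - base)) is false, then step=0, then returns 120; calc_v2: total=-5, then count=120, then (min((2 - total), (total + limit)) == (total - base)) is false, then step=0, then returns 120; agreement on 120.
An exhaustive pass over the 315 declared inputs shows identical outputs.
verdict: equivalent


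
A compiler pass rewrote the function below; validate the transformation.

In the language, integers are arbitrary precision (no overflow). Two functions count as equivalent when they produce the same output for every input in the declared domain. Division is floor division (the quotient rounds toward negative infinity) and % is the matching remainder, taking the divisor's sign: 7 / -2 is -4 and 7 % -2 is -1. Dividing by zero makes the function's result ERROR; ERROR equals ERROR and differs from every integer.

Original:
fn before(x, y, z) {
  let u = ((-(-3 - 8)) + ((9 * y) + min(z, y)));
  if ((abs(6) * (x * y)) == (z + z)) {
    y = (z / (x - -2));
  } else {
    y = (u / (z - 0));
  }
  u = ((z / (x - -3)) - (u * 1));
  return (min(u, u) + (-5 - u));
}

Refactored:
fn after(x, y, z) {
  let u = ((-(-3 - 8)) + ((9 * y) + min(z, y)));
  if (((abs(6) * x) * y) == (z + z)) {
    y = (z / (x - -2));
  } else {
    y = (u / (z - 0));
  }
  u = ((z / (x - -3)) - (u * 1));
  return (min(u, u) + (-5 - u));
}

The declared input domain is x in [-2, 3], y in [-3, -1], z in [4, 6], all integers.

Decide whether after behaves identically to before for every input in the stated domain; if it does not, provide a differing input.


Differences: same computation, different form — yet all 54 inputs agree.
verdict: equivalent


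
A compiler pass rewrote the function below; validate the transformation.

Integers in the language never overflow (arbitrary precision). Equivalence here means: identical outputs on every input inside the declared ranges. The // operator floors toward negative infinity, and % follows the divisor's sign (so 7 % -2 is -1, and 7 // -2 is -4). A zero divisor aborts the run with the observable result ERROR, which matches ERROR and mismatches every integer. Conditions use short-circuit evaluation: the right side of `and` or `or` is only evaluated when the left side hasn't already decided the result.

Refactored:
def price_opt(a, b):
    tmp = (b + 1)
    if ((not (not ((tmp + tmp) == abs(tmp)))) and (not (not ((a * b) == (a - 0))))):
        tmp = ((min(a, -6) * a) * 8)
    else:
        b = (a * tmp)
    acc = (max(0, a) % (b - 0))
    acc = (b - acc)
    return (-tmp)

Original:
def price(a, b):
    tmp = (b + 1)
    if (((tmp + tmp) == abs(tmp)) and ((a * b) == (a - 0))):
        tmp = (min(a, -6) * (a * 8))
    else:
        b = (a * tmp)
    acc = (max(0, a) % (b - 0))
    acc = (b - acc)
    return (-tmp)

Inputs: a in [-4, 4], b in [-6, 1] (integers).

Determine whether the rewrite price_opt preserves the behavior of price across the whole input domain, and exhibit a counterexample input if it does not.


Differences: boolean connective usage differs — yet all 72 inputs agree.
verdict: equivalent


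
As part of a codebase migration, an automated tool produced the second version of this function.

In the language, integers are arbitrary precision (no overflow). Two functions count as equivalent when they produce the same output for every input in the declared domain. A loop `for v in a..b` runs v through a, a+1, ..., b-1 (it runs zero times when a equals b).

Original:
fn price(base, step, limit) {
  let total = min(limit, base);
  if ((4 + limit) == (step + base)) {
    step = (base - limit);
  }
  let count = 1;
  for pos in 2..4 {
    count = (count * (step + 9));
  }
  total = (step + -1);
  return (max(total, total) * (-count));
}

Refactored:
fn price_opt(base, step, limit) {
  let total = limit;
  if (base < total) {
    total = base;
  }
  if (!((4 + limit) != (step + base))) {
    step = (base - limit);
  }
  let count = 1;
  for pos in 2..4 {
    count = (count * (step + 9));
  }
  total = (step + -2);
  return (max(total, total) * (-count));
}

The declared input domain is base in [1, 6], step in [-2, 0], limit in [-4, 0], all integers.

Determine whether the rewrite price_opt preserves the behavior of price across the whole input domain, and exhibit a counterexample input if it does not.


These are not equivalent — on base=1, step=-2, limit=-4 the outputs split (147 vs 196).
price: total = -4; ((4 + limit) == (step + base)) -> false; count = 1; [pos=2]; count = 7; [pos=3]; count = 49; total = -3; return 147
price_opt: total = -4; (base < total) -> false; (!((4 + limit) != (step + base))) -> false; count = 1; [pos=2]; count = 7; [pos=3]; count = 49; total = -4; return 196
verdict: not equivalent; witness: base=1, step=-2, limit=-4


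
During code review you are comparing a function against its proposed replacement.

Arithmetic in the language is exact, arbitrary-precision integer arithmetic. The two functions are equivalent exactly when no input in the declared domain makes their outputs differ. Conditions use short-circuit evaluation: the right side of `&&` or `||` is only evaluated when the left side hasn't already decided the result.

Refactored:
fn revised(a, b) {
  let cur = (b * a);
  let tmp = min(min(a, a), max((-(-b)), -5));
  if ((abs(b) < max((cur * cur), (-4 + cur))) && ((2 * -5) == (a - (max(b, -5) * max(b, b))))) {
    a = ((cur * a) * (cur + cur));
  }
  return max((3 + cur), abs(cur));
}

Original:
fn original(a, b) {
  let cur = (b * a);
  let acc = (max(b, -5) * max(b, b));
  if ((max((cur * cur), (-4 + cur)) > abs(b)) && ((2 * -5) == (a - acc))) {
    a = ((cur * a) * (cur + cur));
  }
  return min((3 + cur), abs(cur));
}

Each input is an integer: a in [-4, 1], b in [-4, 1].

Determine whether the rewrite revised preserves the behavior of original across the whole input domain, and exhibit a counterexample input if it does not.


Run the pair on a=-4, b=-4.
original: cur becomes 16; next acc becomes 16; next ((max((cur * cur), (-4 + cur)) > abs(b)) && ((2 * -5) == (a - acc))) evaluates to false; next final value 16
revised: cur becomes 16; next tmp becomes -4; next ((abs(b) < max((cur * cur), (-4 + cur))) && ((2 * -5) == (a - (max(b, -5) * max(b, b))))) evaluates to false; next final value 19
16 vs 19 — the two versions disagree here.
verdict: not equivalent; witness: a=-4, b=-4


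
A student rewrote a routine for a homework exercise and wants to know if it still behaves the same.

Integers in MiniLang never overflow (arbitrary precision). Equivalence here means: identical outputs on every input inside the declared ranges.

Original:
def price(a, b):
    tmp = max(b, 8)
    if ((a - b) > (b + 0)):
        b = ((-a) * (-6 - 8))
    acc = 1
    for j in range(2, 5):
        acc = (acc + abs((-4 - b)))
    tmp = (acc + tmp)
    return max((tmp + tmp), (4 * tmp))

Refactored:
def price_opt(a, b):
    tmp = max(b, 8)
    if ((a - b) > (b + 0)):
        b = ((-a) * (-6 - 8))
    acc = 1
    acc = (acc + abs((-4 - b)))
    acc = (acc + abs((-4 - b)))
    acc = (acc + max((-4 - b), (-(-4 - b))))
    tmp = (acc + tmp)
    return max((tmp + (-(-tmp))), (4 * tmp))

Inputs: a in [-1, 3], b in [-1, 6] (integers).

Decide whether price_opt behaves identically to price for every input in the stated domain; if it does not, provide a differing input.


The two are interchangeable: local variable names differ, and constant usage differs, and min/max/abs usage differs, and arithmetic usage differs, and statement counts differ, and loop structure differs, and every declared input agrees.
As a probe, take a=-1, b=2: price runs tmp becomes 8; next ((a - b) > (b + 0)) evaluates to false; next acc becomes 1; next at j=2:; next acc becomes 7; next at j=3:; next acc becomes 13; next at j=4:; next acc becomes 19; next tmp becomes 27; next final value 108; price_opt runs tmp becomes 8; next ((a - b) > (b + 0)) evaluates to false; next acc becomes 1; next acc becomes 7; next acc becomes 13; next acc becomes 19; next tmp becomes 27; next final value 108; both end at 108.
An exhaustive pass over the 40 declared inputs shows identical outputs.
verdict: equivalent


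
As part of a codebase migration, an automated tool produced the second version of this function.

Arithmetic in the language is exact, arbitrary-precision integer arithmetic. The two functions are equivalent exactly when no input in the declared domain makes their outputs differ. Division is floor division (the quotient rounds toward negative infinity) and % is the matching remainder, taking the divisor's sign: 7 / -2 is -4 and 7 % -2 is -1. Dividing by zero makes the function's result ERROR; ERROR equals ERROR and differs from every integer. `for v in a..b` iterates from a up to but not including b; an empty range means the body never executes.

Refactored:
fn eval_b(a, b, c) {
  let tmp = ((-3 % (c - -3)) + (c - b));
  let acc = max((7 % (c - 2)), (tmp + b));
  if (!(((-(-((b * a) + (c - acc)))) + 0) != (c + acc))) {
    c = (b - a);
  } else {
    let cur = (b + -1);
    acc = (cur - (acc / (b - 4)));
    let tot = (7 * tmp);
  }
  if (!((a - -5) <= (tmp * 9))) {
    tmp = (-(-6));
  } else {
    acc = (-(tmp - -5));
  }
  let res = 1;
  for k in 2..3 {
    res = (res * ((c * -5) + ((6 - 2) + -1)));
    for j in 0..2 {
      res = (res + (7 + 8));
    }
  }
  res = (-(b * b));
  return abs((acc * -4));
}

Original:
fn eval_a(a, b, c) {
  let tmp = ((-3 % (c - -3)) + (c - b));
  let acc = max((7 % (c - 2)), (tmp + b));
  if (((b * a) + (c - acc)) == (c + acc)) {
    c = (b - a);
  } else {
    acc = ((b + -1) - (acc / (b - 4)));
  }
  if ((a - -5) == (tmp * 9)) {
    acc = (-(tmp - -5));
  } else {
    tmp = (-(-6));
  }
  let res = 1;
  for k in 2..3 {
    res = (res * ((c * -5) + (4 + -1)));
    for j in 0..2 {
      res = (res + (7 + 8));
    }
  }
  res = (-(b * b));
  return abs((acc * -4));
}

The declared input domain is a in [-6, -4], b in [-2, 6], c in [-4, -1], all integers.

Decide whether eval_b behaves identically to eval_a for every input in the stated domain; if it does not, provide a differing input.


The rewrite breaks on a=-6, b=-2, c=-2, where the results are 12 and 20.
eval_a: tmp becomes 0; next acc becomes -1; next (((b * a) + (c - acc)) == (c + acc)) evaluates to false; next acc becomes -3; next ((a - -5) == (tmp * 9)) evaluates to false; next tmp becomes 6; next res becomes 1; next at k=2:; next res becomes 13; next at j=0:; next res becomes 28; next at j=1:; next res becomes 43; next res becomes -4; next final value 12
eval_b: tmp becomes 0; next acc becomes -1; next (!(((-(-((b * a) + (c - acc)))) + 0) != (c + acc))) evaluates to false; next cur becomes -3; next acc becomes -3; next tot becomes 0; next (!((a - -5) <= (tmp * 9))) evaluates to false; next acc becomes -5; next res becomes 1; next at k=2:; next res becomes 13; next at j=0:; next res becomes 28; next at j=1:; next res becomes 43; next res becomes -4; next final value 20
verdict: not equivalent; witness: a=-6, b=-2, c=-2


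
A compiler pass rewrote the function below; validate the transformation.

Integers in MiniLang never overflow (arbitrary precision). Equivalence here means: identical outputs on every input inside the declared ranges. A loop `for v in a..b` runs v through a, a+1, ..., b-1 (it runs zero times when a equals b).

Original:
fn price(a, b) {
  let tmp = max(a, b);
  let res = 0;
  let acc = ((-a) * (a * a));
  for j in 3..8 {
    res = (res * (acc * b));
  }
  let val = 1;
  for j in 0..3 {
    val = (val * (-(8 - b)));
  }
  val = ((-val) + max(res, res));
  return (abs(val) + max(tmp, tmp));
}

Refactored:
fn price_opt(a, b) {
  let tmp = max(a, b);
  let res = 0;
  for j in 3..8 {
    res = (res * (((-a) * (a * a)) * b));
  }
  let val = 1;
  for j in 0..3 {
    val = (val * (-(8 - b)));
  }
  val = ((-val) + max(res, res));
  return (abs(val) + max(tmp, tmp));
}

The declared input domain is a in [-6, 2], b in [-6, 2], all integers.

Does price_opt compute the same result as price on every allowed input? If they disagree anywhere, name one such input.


Equivalent — the differences include local variable names differ, statement counts differ, yet no declared input distinguishes the two.
Spot check at a=0, b=0 — price: tmp=0, then res=0, then acc=0, then (j=3), then res=0, then (j=4), then res=0, then (j=5), then res=0, then (j=6), then res=0, then (j=7), then res=0, then val=1, then (j=0), then val=-8, then (j=1), then val=64, then (j=2), then val=-512, then val=512, then returns 512. price_opt: tmp=0, then res=0, then (j=3), then res=0, then (j=4), then res=0, then (j=5), then res=0, then (j=6), then res=0, then (j=7), then res=0, then val=1, then (j=0), then val=-8, then (j=1), then val=64, then (j=2), then val=-512, then val=512, then returns 512. Both give 512.
Every one of the 81 inputs gives matching results.
verdict: equivalent


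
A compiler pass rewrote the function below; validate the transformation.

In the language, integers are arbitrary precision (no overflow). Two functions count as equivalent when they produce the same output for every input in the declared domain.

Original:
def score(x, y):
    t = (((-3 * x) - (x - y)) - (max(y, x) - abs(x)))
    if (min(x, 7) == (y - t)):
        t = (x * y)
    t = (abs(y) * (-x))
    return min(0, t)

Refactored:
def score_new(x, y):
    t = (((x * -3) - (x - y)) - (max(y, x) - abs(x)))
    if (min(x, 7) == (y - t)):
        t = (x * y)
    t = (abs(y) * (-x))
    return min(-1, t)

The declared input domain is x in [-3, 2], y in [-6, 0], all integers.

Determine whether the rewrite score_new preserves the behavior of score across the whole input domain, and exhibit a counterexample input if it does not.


At x=-3, y=-6: score gives 0, score_new gives -1.
verdict: not equivalent; witness: x=-3, y=-6


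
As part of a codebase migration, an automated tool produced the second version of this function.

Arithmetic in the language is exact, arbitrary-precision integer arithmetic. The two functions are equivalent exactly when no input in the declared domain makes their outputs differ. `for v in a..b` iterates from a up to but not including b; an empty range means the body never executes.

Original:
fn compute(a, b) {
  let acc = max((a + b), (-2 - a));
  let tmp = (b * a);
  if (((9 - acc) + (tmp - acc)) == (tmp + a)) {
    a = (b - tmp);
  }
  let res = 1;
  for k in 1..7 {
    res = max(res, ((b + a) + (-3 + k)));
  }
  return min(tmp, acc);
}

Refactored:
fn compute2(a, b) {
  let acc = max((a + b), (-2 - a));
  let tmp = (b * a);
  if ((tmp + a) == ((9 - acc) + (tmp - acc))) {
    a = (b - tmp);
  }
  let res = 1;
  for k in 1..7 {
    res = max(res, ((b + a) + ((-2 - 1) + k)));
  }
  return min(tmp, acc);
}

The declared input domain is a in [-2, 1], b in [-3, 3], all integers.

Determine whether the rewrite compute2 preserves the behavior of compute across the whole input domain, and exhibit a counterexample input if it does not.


The two versions differ — the changes include arithmetic usage differs, plus constant usage differs.
One worked example (a=-1, b=0) — compute: acc=-1, then tmp=0, then (((9 - acc) + (tmp - acc)) == (tmp + a)) is false, then res=1, then (k=1), then res=1, then (k=2), then res=1, then (k=3), then res=1, then (k=4), then res=1, then (k=5), then res=1, then (k=6), then res=2, then returns -1; compute2: acc=-1, then tmp=0, then ((tmp + a) == ((9 - acc) + (tmp - acc))) is false, then res=1, then (k=1), then res=1, then (k=2), then res=1, then (k=3), then res=1, then (k=4), then res=1, then (k=5), then res=1, then (k=6), then res=2, then returns -1; agreement on -1.
Across all 28 domain points the two functions coincide.
verdict: equivalent


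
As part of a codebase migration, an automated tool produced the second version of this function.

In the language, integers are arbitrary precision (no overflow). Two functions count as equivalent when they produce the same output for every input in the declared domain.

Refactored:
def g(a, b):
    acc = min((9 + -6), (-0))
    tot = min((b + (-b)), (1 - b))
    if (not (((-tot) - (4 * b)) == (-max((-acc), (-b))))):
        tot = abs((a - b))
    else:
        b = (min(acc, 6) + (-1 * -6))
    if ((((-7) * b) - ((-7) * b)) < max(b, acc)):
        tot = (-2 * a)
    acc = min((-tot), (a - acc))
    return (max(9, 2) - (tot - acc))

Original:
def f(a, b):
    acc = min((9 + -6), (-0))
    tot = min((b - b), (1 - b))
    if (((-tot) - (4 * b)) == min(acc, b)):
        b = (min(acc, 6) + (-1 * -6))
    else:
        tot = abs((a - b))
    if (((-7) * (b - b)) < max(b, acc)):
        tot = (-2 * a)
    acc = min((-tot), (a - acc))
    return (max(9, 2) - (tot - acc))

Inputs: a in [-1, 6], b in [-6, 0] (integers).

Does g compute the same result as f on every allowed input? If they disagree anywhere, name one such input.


The two are interchangeable: boolean connective usage differs; constant usage differs; min/max/abs usage differs; arithmetic usage differs, and every declared input agrees.
Tracing a=5, b=-1: f: acc becomes 0; next tot becomes 0; next (((-tot) - (4 * b)) == min(acc, b)) evaluates to false; next tot becomes 6; next (((-7) * (b - b)) < max(b, acc)) evaluates to false; next acc becomes -6; next final value -3 | g: acc becomes 0; next tot becomes 0; next (not (((-tot) - (4 * b)) == (-max((-acc), (-b))))) evaluates to true; next tot becomes 6; next ((((-7) * b) - ((-7) * b)) < max(b, acc)) evaluates to false; next acc becomes -6; next final value -3 — matching result -3.
Across all 56 domain points the two functions coincide.
verdict: equivalent


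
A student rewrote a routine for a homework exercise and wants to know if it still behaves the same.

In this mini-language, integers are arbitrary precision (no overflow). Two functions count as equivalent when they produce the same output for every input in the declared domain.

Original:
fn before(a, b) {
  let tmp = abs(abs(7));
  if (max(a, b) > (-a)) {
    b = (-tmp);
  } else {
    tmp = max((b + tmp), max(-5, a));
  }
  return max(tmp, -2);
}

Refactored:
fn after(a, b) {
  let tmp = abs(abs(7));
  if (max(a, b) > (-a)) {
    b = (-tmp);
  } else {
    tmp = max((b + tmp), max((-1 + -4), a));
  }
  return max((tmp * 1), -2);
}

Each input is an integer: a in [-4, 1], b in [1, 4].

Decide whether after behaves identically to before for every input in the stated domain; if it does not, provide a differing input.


Behavior is preserved: although constant usage differs; and arithmetic usage differs, the outputs never diverge.
Spot check at a=-2, b=1 — before: tmp becomes 7; next (max(a, b) > (-a)) evaluates to false; next tmp becomes 8; next final value 8. after: tmp becomes 7; next (max(a, b) > (-a)) evaluates to false; next tmp becomes 8; next final value 8. Both give 8.
Sweeping the whole domain (24 inputs) finds no disagreement.
verdict: equivalent


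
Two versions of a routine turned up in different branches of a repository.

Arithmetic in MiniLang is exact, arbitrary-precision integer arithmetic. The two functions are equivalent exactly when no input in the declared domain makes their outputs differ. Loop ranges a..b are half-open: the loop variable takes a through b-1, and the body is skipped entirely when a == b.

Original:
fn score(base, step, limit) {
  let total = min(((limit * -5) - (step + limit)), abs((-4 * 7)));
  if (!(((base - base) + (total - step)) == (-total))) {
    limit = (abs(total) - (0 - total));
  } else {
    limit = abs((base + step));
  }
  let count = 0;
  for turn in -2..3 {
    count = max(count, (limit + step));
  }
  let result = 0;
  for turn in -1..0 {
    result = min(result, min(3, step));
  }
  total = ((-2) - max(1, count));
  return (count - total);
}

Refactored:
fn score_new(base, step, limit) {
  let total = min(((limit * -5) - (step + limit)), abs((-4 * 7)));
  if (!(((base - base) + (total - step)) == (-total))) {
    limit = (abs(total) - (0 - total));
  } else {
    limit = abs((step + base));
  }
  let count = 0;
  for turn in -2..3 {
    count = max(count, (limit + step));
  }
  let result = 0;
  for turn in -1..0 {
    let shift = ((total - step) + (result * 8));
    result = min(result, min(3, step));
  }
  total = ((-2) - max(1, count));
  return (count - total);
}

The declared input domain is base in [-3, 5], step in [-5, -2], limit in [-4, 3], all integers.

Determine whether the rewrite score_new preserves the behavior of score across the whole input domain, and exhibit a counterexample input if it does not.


The two versions differ — the changes include local variable names differ, and constant usage differs, and arithmetic usage differs, and statement counts differ.
Tracing base=5, step=-5, limit=0: score: total becomes 5; next (!(((base - base) + (total - step)) == (-total))) evaluates to true; next limit becomes 10; next count becomes 0; next at turn=-2:; next count becomes 5; next at turn=-1:; next count becomes 5; next at turn=0:; next count becomes 5; next at turn=1:; next count becomes 5; next at turn=2:; next count becomes 5; next result becomes 0; next at turn=-1:; next result becomes -5; next total becomes -7; next final value 12 | score_new: total becomes 5; next (!(((base - base) + (total - step)) == (-total))) evaluates to true; next limit becomes 10; next count becomes 0; next at turn=-2:; next count becomes 5; next at turn=-1:; next count becomes 5; next at turn=0:; next count becomes 5; next at turn=1:; next count becomes 5; next at turn=2:; next count becomes 5; next result becomes 0; next at turn=-1:; next shift becomes 10; next result becomes -5; next total becomes -7; next final value 12 — matching result 12.
Every one of the 288 inputs gives matching results.
verdict: equivalent


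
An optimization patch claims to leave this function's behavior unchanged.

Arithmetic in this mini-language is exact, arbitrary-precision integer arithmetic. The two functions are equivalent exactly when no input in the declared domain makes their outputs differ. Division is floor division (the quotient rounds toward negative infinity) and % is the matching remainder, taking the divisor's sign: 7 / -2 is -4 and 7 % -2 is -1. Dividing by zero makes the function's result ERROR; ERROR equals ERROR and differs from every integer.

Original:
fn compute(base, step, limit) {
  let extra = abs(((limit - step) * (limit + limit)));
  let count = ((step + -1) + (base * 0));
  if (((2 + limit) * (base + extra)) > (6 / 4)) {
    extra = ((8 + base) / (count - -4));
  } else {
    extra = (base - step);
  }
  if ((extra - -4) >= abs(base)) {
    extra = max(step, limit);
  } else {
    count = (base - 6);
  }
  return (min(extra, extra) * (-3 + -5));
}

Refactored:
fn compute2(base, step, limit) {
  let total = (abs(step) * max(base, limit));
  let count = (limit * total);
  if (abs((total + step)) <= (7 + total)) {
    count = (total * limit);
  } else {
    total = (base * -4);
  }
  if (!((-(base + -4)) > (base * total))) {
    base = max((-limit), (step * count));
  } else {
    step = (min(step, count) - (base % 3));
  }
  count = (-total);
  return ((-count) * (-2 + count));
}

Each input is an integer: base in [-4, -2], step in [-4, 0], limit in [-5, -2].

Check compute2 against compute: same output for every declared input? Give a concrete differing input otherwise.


There is a counterexample at base=-4, step=-4, limit=-5: 32 on one side, -288 on the other.
compute: extra becomes 10; next count becomes -5; next (((2 + limit) * (base + extra)) > (6 / 4)) evaluates to false; next extra becomes 0; next ((extra - -4) >= abs(base)) evaluates to true; next extra becomes -4; next final value 32
compute2: total becomes -16; next count becomes 80; next (abs((total + step)) <= (7 + total)) evaluates to false; next total becomes 16; next (!((-(base + -4)) > (base * total))) evaluates to false; next step becomes -6; next count becomes -16; next final value -288
verdict: not equivalent; witness: base=-4, step=-4, limit=-5


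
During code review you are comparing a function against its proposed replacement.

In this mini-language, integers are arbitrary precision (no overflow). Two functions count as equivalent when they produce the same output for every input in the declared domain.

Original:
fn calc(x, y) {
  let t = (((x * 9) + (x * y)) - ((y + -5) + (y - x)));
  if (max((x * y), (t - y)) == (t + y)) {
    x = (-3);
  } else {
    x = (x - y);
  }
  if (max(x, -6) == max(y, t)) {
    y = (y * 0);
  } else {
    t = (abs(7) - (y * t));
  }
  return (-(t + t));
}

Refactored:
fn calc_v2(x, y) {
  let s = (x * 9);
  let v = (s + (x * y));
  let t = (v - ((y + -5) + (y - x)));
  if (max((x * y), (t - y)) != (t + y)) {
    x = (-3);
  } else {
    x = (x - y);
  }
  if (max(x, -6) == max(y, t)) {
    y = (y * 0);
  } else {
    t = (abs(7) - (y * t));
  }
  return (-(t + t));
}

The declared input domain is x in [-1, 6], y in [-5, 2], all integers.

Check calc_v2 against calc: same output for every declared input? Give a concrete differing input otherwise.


Try x=-1, y=-2.
calc: t becomes 1; next (max((x * y), (t - y)) == (t + y)) evaluates to false; next x becomes 1; next (max(x, -6) == max(y, t)) evaluates to true; next y becomes 0; next final value -2
calc_v2: s becomes -9; next v becomes -7; next t becomes 1; next (max((x * y), (t - y)) != (t + y)) evaluates to true; next x becomes -3; next (max(x, -6) == max(y, t)) evaluates to false; next t becomes 9; next final value -18
-2 vs -18 — the two versions disagree here.
verdict: not equivalent; witness: x=-1, y=-2


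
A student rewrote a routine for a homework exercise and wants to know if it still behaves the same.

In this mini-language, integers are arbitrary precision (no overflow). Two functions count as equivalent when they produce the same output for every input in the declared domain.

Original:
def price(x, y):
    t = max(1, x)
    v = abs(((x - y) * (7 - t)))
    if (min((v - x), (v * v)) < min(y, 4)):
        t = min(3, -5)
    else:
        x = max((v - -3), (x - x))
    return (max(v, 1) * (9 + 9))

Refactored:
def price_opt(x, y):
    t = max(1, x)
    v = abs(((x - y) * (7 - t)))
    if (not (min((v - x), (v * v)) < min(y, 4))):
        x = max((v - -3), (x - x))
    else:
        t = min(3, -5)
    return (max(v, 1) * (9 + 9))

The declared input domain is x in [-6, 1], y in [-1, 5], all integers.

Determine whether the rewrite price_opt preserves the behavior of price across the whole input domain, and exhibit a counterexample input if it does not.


Side by side, the visible changes include: boolean connective usage differs.
Tracing x=-5, y=1: price: t becomes 1; next v becomes 36; next (min((v - x), (v * v)) < min(y, 4)) evaluates to false; next x becomes 39; next final value 648 | price_opt: t becomes 1; next v becomes 36; next (not (min((v - x), (v * v)) < min(y, 4))) evaluates to true; next x becomes 39; next final value 648 — matching result 648.
An exhaustive pass over the 56 declared inputs shows identical outputs.
verdict: equivalent


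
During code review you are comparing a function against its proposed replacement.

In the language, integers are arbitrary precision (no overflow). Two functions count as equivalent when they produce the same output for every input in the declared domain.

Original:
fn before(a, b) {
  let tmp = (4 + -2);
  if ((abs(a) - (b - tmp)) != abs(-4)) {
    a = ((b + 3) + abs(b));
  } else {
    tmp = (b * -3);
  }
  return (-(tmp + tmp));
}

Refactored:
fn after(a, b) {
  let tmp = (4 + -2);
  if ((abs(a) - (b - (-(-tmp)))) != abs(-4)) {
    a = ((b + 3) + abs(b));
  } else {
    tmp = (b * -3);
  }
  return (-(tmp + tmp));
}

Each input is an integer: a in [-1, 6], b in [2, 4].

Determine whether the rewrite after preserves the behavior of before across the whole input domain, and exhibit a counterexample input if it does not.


Equivalent — the differences include same computation, different form, yet no declared input distinguishes the two.
One worked example (a=4, b=2) — before: tmp becomes 2; next ((abs(a) - (b - tmp)) != abs(-4)) evaluates to false; next tmp becomes -6; next final value 12; after: tmp becomes 2; next ((abs(a) - (b - (-(-tmp)))) != abs(-4)) evaluates to false; next tmp becomes -6; next final value 12; agreement on 12.
Checked all 24 inputs in the declared domain: the outputs agree on every one.
verdict: equivalent


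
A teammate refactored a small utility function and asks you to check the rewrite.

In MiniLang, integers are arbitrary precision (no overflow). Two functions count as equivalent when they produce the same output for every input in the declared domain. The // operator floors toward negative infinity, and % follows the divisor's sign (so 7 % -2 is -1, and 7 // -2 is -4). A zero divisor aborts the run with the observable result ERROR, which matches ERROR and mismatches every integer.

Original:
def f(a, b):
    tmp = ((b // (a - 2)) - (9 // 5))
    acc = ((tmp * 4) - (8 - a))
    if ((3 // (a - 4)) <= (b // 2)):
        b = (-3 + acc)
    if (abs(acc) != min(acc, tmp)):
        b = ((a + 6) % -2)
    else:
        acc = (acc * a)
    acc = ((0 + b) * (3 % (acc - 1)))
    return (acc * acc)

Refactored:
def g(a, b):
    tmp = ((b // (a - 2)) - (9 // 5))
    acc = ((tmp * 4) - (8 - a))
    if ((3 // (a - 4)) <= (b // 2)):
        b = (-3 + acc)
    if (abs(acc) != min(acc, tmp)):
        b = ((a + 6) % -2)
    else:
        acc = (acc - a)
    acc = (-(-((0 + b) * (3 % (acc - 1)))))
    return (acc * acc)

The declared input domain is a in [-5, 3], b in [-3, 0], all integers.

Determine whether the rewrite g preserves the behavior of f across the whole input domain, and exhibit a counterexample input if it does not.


Evaluate both at a=1, b=-3.
f: tmp becomes 2; next acc becomes 1; next ((3 // (a - 4)) <= (b // 2)) evaluates to false; next (abs(acc) != min(acc, tmp)) evaluates to false; next acc becomes 1; next hits division by zero so the output is ERROR
g: tmp becomes 2; next acc becomes 1; next ((3 // (a - 4)) <= (b // 2)) evaluates to false; next (abs(acc) != min(acc, tmp)) evaluates to false; next acc becomes 0; next acc becomes 0; next final value 0
ERROR and 0 differ, so these are not the same function on this domain.
verdict: not equivalent; witness: a=1, b=-3


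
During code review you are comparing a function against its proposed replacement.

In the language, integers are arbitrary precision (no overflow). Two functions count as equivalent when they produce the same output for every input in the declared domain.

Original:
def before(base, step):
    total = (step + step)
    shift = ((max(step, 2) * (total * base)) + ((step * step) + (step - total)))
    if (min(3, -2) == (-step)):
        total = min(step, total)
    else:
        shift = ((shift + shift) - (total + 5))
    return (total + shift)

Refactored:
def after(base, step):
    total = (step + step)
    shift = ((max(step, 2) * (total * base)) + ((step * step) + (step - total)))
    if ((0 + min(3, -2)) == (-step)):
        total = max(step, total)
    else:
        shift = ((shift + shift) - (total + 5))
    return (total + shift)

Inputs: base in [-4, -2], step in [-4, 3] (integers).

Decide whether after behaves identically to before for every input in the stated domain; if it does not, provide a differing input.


There is a counterexample at base=-4, step=2: -28 on one side, -26 on the other.
before: total := 4 | shift := -30 | (min(3, -2) == (-step)): true | total := 2 | result -28
after: total := 4 | shift := -30 | ((0 + min(3, -2)) == (-step)): true | total := 4 | result -26
verdict: not equivalent; witness: base=-4, step=2


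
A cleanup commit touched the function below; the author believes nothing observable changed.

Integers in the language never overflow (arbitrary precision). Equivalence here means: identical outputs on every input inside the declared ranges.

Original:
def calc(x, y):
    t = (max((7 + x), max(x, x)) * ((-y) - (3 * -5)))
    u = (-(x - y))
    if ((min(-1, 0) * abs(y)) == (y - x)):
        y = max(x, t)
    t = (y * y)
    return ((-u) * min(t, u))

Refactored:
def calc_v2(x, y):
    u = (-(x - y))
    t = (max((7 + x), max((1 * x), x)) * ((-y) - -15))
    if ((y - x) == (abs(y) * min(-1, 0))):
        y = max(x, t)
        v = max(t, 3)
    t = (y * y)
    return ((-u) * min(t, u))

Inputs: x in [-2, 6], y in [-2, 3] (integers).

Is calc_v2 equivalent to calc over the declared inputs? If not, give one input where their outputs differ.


This is a faithful refactor — constant usage differs; also min/max/abs usage differs; also statement counts differ; also local variable names differ, but the computed results match everywhere.
Spot check at x=0, y=3 — calc: t=84, then u=3, then ((min(-1, 0) * abs(y)) == (y - x)) is false, then t=9, then returns -9. calc_v2: u=3, then t=84, then ((y - x) == (abs(y) * min(-1, 0))) is false, then t=9, then returns -9. Both give -9.
Sweeping the whole domain (54 inputs) finds no disagreement.
verdict: equivalent


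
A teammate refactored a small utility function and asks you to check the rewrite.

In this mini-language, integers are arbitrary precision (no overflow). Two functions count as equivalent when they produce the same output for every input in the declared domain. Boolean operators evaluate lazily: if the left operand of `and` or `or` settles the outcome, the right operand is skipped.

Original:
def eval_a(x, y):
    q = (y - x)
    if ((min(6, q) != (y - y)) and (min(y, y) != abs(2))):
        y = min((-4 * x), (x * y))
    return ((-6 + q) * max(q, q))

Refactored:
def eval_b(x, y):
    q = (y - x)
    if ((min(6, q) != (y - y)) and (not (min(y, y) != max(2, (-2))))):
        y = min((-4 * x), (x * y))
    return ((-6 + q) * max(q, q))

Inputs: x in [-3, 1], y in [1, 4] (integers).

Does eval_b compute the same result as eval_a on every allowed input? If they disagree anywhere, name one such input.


Whatever the rewrite altered, no input in the stated domain can expose a difference; all 20 inputs agree.
verdict: equivalent


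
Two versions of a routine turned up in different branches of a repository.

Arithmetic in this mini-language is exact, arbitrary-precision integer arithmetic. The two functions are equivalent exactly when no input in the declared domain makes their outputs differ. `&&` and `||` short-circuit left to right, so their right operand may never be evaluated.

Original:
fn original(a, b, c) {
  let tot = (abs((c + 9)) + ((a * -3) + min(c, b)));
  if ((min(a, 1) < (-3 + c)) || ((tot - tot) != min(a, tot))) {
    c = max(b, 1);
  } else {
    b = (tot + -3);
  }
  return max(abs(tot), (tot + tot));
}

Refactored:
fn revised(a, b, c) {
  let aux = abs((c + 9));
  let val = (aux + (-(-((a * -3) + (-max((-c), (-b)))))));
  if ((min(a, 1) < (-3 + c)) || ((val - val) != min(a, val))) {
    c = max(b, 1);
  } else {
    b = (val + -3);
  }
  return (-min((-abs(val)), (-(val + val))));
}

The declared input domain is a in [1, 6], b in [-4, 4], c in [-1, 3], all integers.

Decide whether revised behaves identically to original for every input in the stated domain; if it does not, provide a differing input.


Behavior is preserved: although local variable names differ, plus statement counts differ, the outputs never diverge.
One worked example (a=4, b=-3, c=1) — original: tot=-5, then ((min(a, 1) < (-3 + c)) || ((tot - tot) != min(a, tot))) is true, then c=1, then returns 5; revised: aux=10, then val=-5, then ((min(a, 1) < (-3 + c)) || ((val - val) != min(a, val))) is true, then c=1, then returns 5; agreement on 5.
Checked all 270 inputs in the declared domain: the outputs agree on every one.
verdict: equivalent


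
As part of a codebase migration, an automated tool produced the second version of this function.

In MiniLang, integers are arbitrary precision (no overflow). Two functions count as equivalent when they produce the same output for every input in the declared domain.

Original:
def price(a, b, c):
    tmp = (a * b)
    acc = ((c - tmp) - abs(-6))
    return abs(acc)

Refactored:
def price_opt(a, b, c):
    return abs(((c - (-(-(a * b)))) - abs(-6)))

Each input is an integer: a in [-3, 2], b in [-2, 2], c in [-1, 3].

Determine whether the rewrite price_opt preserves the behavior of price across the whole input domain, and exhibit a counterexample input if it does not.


Reading the diff, among the changes: local variable names differ, and statement counts differ.
Tracing a=-3, b=2, c=3: price: tmp := -6 | acc := 3 | result 3 | price_opt: result 3 — matching result 3.
Every one of the 150 inputs gives matching results.
verdict: equivalent


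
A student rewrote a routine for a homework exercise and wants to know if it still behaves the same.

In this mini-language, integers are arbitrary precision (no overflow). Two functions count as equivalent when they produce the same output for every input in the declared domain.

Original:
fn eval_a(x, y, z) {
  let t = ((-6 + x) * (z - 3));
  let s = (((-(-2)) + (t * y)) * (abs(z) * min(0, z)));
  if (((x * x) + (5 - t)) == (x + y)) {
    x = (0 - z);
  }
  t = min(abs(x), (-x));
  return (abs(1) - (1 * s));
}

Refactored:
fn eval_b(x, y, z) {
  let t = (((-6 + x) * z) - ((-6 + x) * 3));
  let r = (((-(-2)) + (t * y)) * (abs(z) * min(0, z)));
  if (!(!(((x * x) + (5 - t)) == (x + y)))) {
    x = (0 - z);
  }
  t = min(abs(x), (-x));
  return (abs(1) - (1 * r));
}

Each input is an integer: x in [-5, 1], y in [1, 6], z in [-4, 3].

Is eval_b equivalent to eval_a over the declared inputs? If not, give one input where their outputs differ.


Side by side, the visible changes include: boolean connective usage differs; also arithmetic usage differs; also local variable names differ; also constant usage differs.
One worked example (x=-3, y=5, z=1) — eval_a: t=18, then s=0, then (((x * x) + (5 - t)) == (x + y)) is false, then t=3, then returns 1; eval_b: t=18, then r=0, then (!(!(((x * x) + (5 - t)) == (x + y)))) is false, then t=3, then returns 1; agreement on 1.
Every one of the 336 inputs gives matching results.
verdict: equivalent


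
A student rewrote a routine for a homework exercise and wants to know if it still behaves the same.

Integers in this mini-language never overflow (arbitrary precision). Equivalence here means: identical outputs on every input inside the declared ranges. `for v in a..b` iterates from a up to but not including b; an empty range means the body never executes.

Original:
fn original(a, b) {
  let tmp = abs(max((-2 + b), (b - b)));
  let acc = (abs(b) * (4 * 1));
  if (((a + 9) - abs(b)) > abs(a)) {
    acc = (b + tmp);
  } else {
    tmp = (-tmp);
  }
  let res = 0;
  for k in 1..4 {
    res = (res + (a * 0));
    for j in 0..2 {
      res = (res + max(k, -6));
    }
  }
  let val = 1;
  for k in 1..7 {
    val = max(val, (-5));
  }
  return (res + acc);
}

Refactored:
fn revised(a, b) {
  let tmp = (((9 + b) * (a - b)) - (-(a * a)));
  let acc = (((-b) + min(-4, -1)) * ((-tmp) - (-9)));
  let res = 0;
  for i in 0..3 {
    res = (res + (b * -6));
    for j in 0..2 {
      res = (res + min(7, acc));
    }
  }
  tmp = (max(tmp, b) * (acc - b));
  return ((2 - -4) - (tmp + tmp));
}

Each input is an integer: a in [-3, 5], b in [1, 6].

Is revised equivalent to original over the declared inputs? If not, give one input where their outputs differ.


a=-3, b=1 yields 13 from original but 408 from revised.
verdict: not equivalent; witness: a=-3, b=1
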